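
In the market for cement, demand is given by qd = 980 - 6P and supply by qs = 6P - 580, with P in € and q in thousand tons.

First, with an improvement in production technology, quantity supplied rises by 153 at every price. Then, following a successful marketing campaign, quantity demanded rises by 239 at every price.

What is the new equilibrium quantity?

396

Original equilibrium: 980 - 6P = 6P - 580 gives 1560 = 12P, so P = 130 and q = 200.
After the shift, demand is qd = 1219 - 6P and supply is qs = 6P - 427.
New equilibrium: 1219 - 6P = 6P - 427 ⇒ 1646 = 12P ⇒ P = 823/6 ≈ 137.1667, q = 396.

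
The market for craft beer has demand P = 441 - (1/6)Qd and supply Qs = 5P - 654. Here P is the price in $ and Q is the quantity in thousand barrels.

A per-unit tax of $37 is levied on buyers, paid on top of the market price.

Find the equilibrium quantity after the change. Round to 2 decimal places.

745.09

Original equilibrium: 2646 - 6P = 5P - 654 gives 3300 = 11P, so P = 300 and Q = 846.
Since buyers pay the price plus the tax, the effective demand curve becomes Qd = 2424 - 6P.
Setting them equal: 2424 - 6P = 5P - 654 → 3078 = 11P, so P = 3078/11 ≈ 279.8182 and Q = 8196/11 ≈ 745.0909.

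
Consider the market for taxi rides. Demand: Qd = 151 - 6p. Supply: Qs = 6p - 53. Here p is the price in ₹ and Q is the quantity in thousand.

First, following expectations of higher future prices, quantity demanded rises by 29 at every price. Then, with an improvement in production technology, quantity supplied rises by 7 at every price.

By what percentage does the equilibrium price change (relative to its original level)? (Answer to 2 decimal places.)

+10.78

Initially, 151 - 6p = 6p - 53, so 204 = 12p and p = 17, Q = 49.
With the change applied: demand Qd = 180 - 6p, supply Qs = 6p - 46.
Setting them equal: 180 - 6p = 6p - 46 → 226 = 12p, so p = 113/6 ≈ 18.8333 and Q = 67.
%Δp = (18.8333 − 17) / 17 × 100 = +10.78%.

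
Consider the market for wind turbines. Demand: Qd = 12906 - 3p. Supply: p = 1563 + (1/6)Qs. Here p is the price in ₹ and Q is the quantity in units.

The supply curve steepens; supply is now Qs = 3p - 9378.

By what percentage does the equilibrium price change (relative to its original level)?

Solve the original market: 12906 - 3p = 6p - 9378, hence p = 2476 and Q = 5478.
After the shift, demand is Qd = 12906 - 3p and supply is Qs = 3p - 9378.
Clearing the new market: 12906 - 3p = 3p - 9378, so p = 3714 and Q = 1764.
%Δp = (3714 − 2476) / 2476 × 100 = +50%.

+50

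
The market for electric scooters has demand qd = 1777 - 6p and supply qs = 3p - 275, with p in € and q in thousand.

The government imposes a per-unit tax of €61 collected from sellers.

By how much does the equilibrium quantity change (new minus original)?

-122

Solve the original market: 1777 - 6p = 3p - 275, hence p = 228 and q = 409.
Since sellers keep the price net of the tax, the effective supply curve becomes qs = 3p - 458.
New equilibrium: 1777 - 6p = 3p - 458 ⇒ 2235 = 9p ⇒ p = 745/3 ≈ 248.3333, q = 287.
Δq = 287 − 409 = -122.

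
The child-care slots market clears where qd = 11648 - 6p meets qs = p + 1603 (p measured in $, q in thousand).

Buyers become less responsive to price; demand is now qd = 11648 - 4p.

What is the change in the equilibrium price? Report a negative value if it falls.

Original equilibrium: 11648 - 6p = p + 1603 gives 10045 = 7p, so p = 1435 and q = 3038.
With the change applied: demand qd = 11648 - 4p, supply qs = p + 1603.
Equate the new curves: 11648 - 4p = p + 1603, giving 10045 = 5p, p = 2009, q = 3612.
Δp = 2009 − 1435 = +574.

+574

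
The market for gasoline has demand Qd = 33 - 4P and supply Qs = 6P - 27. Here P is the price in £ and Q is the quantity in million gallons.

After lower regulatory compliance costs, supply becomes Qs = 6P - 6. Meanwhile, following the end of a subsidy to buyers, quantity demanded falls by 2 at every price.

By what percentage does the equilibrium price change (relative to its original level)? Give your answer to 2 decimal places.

-38.33

Before the shock: 33 - 4P = 6P - 27 ⇒ 60 = 10P ⇒ P = 6, Q = 9.
The new curves are Qd = 31 - 4P (demand) and Qs = 6P - 6 (supply).
Setting them equal: 31 - 4P = 6P - 6 → 37 = 10P, so P = 3.7 and Q = 16.2.
%ΔP = (3.7 − 6) / 6 × 100 = -38.33%.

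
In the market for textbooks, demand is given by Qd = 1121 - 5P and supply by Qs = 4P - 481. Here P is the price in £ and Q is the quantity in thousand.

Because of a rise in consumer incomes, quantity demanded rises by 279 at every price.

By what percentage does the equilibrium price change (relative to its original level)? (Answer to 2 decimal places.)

Before the shock: 1121 - 5P = 4P - 481 ⇒ 1602 = 9P ⇒ P = 178, Q = 231.
After the shift, demand is Qd = 1400 - 5P and supply is Qs = 4P - 481.
Clearing the new market: 1400 - 5P = 4P - 481, so P = 209 and Q = 355.
%ΔP = (209 − 178) / 178 × 100 = +17.42%.

+17.42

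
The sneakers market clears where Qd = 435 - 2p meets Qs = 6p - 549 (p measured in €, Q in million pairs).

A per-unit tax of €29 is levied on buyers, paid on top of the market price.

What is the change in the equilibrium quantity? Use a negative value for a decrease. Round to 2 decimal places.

-43.50

Before the shock: 435 - 2p = 6p - 549 ⇒ 984 = 8p ⇒ p = 123, Q = 189.
Since buyers pay the price plus the tax, the effective demand curve becomes Qd = 377 - 2p.
Clearing the new market: 377 - 2p = 6p - 549, so p = 115.75 and Q = 145.5.
ΔQ = 145.5 − 189 = -43.50.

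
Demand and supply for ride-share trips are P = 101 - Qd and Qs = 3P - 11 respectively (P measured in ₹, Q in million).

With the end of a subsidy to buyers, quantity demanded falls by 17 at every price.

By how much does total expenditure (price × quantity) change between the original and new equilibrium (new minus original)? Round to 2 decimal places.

-613.06

Initially, 101 - P = 3P - 11, so 112 = 4P and P = 28, Q = 73.
The new curves are Qd = 84 - P (demand) and Qs = 3P - 11 (supply).
New equilibrium: 84 - P = 3P - 11 ⇒ 95 = 4P ⇒ P = 23.75, Q = 60.25.
Expenditure moves from 28×73 = 2044 to 23.75×60.25 = 1430.9375; change = -613.06.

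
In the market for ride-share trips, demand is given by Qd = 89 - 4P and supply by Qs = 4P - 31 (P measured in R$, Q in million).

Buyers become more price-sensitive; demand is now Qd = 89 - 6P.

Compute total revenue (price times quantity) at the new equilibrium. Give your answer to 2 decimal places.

Solve the original market: 89 - 4P = 4P - 31, hence P = 15 and Q = 29.
After the shift, demand is Qd = 89 - 6P and supply is Qs = 4P - 31.
New equilibrium: 89 - 6P = 4P - 31 ⇒ 120 = 10P ⇒ P = 12, Q = 17.
New expenditure = 12 × 17 = 204.00.

204.00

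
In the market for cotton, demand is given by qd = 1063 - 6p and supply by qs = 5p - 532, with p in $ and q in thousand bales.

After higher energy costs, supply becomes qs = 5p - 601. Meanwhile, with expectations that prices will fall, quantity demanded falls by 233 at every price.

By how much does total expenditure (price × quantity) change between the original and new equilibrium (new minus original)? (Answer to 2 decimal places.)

-21551.41

Solve the original market: 1063 - 6p = 5p - 532, hence p = 145 and q = 193.
The shock moves the curves to qd = 830 - 6p and qs = 5p - 601.
Equate the new curves: 830 - 6p = 5p - 601, giving 1431 = 11p, p = 1431/11 ≈ 130.0909, q = 544/11 ≈ 49.4545.
Expenditure moves from 145×193 = 27985 to 130.0909×49.4545 = 6433.5868; change = -21551.41.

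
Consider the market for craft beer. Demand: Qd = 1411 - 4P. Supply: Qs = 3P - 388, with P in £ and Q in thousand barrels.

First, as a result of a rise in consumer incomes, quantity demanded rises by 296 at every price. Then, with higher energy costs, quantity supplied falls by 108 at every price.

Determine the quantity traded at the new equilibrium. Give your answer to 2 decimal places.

448.14

Initially, 1411 - 4P = 3P - 388, so 1799 = 7P and P = 257, Q = 383.
With the change applied: demand Qd = 1707 - 4P, supply Qs = 3P - 496.
Equate the new curves: 1707 - 4P = 3P - 496, giving 2203 = 7P, P = 2203/7 ≈ 314.7143, Q = 3137/7 ≈ 448.1429.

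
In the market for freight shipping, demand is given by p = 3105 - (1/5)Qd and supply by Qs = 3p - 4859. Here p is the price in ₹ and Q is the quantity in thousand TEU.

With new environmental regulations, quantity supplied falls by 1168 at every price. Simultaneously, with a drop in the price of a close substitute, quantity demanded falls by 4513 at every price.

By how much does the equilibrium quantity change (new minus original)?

Before the shock: 15525 - 5p = 3p - 4859 ⇒ 20384 = 8p ⇒ p = 2548, Q = 2785.
With the change applied: demand Qd = 11012 - 5p, supply Qs = 3p - 6027.
Setting them equal: 11012 - 5p = 3p - 6027 → 17039 = 8p, so p = 2129.875 and Q = 362.625.
ΔQ = 362.625 − 2785 = -2422.375.

-2422.375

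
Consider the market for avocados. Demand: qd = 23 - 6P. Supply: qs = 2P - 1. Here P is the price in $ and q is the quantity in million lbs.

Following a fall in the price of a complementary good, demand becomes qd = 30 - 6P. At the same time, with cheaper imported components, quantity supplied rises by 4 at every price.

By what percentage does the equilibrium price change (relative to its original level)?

+12.5

Before the shock: 23 - 6P = 2P - 1 ⇒ 24 = 8P ⇒ P = 3, q = 5.
With the change applied: demand qd = 30 - 6P, supply qs = 2P + 3.
New equilibrium: 30 - 6P = 2P + 3 ⇒ 27 = 8P ⇒ P = 3.375, q = 9.75.
%ΔP = (3.375 − 3) / 3 × 100 = +12.5%.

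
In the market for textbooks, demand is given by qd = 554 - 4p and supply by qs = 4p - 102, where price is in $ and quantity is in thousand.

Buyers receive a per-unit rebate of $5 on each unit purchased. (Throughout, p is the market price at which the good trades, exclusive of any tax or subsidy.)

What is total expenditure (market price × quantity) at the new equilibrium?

19942

Before the shock: 554 - 4p = 4p - 102 ⇒ 656 = 8p ⇒ p = 82, q = 226.
Since buyers' out-of-pocket price is the market price minus the rebate, the effective demand curve becomes qd = 574 - 4p.
Clearing the new market: 574 - 4p = 4p - 102, so p = 84.5 and q = 236.
New expenditure = 84.5 × 236 = 19942.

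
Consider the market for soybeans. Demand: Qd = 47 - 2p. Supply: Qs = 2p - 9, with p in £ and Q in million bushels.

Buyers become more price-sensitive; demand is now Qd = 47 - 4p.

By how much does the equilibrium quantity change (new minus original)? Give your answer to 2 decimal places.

-9.33

Before the shock: 47 - 2p = 2p - 9 ⇒ 56 = 4p ⇒ p = 14, Q = 19.
The shock moves the curves to Qd = 47 - 4p and Qs = 2p - 9.
Clearing the new market: 47 - 4p = 2p - 9, so p = 28/3 ≈ 9.3333 and Q = 29/3 ≈ 9.6667.
ΔQ = 9.6667 − 19 = -9.33.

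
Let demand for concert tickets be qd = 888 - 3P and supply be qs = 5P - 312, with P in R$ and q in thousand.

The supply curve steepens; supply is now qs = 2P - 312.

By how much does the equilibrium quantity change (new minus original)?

Before the shock: 888 - 3P = 5P - 312 ⇒ 1200 = 8P ⇒ P = 150, q = 438.
After the shift, demand is qd = 888 - 3P and supply is qs = 2P - 312.
New equilibrium: 888 - 3P = 2P - 312 ⇒ 1200 = 5P ⇒ P = 240, q = 168.
Δq = 168 − 438 = -270.

-270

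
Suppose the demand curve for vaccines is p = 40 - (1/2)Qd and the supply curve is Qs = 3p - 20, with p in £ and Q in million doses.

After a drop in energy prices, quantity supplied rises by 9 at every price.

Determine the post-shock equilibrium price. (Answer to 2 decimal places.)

Initially, 80 - 2p = 3p - 20, so 100 = 5p and p = 20, Q = 40.
The shock moves the curves to Qd = 80 - 2p and Qs = 3p - 11.
Setting them equal: 80 - 2p = 3p - 11 → 91 = 5p, so p = 18.2 and Q = 43.6.

18.20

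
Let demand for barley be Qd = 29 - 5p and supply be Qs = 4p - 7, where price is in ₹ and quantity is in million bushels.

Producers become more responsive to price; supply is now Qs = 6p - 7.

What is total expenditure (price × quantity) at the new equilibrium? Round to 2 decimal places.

Original equilibrium: 29 - 5p = 4p - 7 gives 36 = 9p, so p = 4 and Q = 9.
With the change applied: demand Qd = 29 - 5p, supply Qs = 6p - 7.
New equilibrium: 29 - 5p = 6p - 7 ⇒ 36 = 11p ⇒ p = 36/11 ≈ 3.2727, Q = 139/11 ≈ 12.6364.
New expenditure = 3.2727 × 12.6364 = 41.36.

41.36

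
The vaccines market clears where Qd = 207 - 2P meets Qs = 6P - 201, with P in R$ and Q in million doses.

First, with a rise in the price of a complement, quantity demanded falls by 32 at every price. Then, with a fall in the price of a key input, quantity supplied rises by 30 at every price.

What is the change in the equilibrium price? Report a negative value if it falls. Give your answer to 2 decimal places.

-7.75

Before the shock: 207 - 2P = 6P - 201 ⇒ 408 = 8P ⇒ P = 51, Q = 105.
The shock moves the curves to Qd = 175 - 2P and Qs = 6P - 171.
New equilibrium: 175 - 2P = 6P - 171 ⇒ 346 = 8P ⇒ P = 43.25, Q = 88.5.
ΔP = 43.25 − 51 = -7.75.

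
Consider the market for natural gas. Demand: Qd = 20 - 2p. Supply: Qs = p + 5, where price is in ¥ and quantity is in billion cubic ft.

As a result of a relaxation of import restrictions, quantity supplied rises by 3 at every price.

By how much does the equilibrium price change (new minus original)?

Initially, 20 - 2p = p + 5, so 15 = 3p and p = 5, Q = 10.
The shock moves the curves to Qd = 20 - 2p and Qs = p + 8.
Equate the new curves: 20 - 2p = p + 8, giving 12 = 3p, p = 4, Q = 12.
Δp = 4 − 5 = -1.

-1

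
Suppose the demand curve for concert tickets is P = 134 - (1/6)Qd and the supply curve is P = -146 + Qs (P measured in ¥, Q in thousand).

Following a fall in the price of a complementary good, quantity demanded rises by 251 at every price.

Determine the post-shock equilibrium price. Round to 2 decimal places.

Original equilibrium: 804 - 6P = P + 146 gives 658 = 7P, so P = 94 and Q = 240.
The shock moves the curves to Qd = 1055 - 6P and Qs = P + 146.
Equate the new curves: 1055 - 6P = P + 146, giving 909 = 7P, P = 909/7 ≈ 129.8571, Q = 1931/7 ≈ 275.8571.

129.86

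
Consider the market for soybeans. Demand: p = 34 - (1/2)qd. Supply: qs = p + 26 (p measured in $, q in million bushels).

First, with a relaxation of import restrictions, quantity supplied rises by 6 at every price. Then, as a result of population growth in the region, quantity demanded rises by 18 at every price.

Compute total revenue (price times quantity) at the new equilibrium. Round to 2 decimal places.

900.00

Original equilibrium: 68 - 2p = p + 26 gives 42 = 3p, so p = 14 and q = 40.
The new curves are qd = 86 - 2p (demand) and qs = p + 32 (supply).
Clearing the new market: 86 - 2p = p + 32, so p = 18 and q = 50.
New expenditure = 18 × 50 = 900.00.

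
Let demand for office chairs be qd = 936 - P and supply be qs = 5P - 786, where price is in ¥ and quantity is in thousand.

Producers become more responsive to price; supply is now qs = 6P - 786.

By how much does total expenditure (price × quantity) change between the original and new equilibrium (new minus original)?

Initially, 936 - P = 5P - 786, so 1722 = 6P and P = 287, q = 649.
After the shift, demand is qd = 936 - P and supply is qs = 6P - 786.
Clearing the new market: 936 - P = 6P - 786, so P = 246 and q = 690.
Expenditure moves from 287×649 = 186263 to 246×690 = 169740; change = -16523.

-16523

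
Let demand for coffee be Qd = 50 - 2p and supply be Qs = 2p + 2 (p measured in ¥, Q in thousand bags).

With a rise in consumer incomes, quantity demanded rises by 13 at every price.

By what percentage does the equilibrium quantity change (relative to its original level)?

+25

Initially, 50 - 2p = 2p + 2, so 48 = 4p and p = 12, Q = 26.
The shock moves the curves to Qd = 63 - 2p and Qs = 2p + 2.
Equate the new curves: 63 - 2p = 2p + 2, giving 61 = 4p, p = 15.25, Q = 32.5.
%ΔQ = (32.5 − 26) / 26 × 100 = +25%.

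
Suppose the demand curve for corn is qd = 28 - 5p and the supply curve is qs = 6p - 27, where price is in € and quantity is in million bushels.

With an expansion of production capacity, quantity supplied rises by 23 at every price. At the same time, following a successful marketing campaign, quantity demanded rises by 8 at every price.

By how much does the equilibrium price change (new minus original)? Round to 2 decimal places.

Solve the original market: 28 - 5p = 6p - 27, hence p = 5 and q = 3.
With the change applied: demand qd = 36 - 5p, supply qs = 6p - 4.
Clearing the new market: 36 - 5p = 6p - 4, so p = 40/11 ≈ 3.6364 and q = 196/11 ≈ 17.8182.
Δp = 3.6364 − 5 = -1.36.

-1.36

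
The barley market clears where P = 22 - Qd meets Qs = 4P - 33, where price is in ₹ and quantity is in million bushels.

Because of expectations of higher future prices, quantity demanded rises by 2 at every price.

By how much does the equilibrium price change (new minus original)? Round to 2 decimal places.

+0.40

Original equilibrium: 22 - P = 4P - 33 gives 55 = 5P, so P = 11 and Q = 11.
After the shift, demand is Qd = 24 - P and supply is Qs = 4P - 33.
New equilibrium: 24 - P = 4P - 33 ⇒ 57 = 5P ⇒ P = 11.4, Q = 12.6.
ΔP = 11.4 − 11 = +0.40.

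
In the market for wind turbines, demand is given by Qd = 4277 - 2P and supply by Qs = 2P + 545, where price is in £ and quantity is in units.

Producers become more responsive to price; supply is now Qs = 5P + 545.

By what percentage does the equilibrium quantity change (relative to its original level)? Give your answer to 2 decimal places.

+33.17

Solve the original market: 4277 - 2P = 2P + 545, hence P = 933 and Q = 2411.
After the shift, demand is Qd = 4277 - 2P and supply is Qs = 5P + 545.
Equate the new curves: 4277 - 2P = 5P + 545, giving 3732 = 7P, P = 3732/7 ≈ 533.1429, Q = 22475/7 ≈ 3210.7143.
%ΔQ = (3210.7143 − 2411) / 2411 × 100 = +33.17%.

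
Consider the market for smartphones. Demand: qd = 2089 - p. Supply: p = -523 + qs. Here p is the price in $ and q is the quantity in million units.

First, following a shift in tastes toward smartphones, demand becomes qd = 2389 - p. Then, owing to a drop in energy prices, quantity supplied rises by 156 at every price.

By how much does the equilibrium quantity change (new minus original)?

Solve the original market: 2089 - p = p + 523, hence p = 783 and q = 1306.
The shock moves the curves to qd = 2389 - p and qs = p + 679.
Setting them equal: 2389 - p = p + 679 → 1710 = 2p, so p = 855 and q = 1534.
Δq = 1534 − 1306 = +228.

+228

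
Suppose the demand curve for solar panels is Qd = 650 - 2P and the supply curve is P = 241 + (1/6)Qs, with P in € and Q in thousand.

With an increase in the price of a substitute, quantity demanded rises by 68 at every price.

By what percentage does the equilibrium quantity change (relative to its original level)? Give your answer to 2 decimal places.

+40.48

Initially, 650 - 2P = 6P - 1446, so 2096 = 8P and P = 262, Q = 126.
After the shift, demand is Qd = 718 - 2P and supply is Qs = 6P - 1446.
New equilibrium: 718 - 2P = 6P - 1446 ⇒ 2164 = 8P ⇒ P = 270.5, Q = 177.
%ΔQ = (177 − 126) / 126 × 100 = +40.48%.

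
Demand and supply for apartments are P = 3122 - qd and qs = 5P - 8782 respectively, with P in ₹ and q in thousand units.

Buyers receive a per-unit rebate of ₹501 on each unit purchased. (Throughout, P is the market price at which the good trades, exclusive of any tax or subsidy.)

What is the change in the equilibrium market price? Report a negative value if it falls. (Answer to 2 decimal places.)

+83.50

Solve the original market: 3122 - P = 5P - 8782, hence P = 1984 and q = 1138.
Since buyers' out-of-pocket price is the market price minus the rebate, the effective demand curve becomes qd = 3623 - P.
Clearing the new market: 3623 - P = 5P - 8782, so P = 2067.5 and q = 1555.5.
ΔP = 2067.5 − 1984 = +83.50.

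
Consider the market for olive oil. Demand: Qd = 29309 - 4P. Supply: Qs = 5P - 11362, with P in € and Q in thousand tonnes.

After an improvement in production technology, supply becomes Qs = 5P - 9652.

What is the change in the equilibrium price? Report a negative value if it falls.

Initially, 29309 - 4P = 5P - 11362, so 40671 = 9P and P = 4519, Q = 11233.
With the change applied: demand Qd = 29309 - 4P, supply Qs = 5P - 9652.
New equilibrium: 29309 - 4P = 5P - 9652 ⇒ 38961 = 9P ⇒ P = 4329, Q = 11993.
ΔP = 4329 − 4519 = -190.

-190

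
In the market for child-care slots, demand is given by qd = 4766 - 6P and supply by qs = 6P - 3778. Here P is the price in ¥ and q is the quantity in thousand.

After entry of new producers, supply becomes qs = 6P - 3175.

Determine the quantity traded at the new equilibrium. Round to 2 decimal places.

795.50

Solve the original market: 4766 - 6P = 6P - 3778, hence P = 712 and q = 494.
The new curves are qd = 4766 - 6P (demand) and qs = 6P - 3175 (supply).
Equate the new curves: 4766 - 6P = 6P - 3175, giving 7941 = 12P, P = 661.75, q = 795.5.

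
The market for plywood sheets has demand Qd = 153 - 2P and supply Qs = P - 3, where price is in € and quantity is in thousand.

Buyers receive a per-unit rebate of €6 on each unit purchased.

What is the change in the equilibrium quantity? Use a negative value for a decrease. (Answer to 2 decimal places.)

+4.00

Before the shock: 153 - 2P = P - 3 ⇒ 156 = 3P ⇒ P = 52, Q = 49.
Since buyers' out-of-pocket price is the market price minus the rebate, the effective demand curve becomes Qd = 165 - 2P.
New equilibrium: 165 - 2P = P - 3 ⇒ 168 = 3P ⇒ P = 56, Q = 53.
ΔQ = 53 − 49 = +4.00.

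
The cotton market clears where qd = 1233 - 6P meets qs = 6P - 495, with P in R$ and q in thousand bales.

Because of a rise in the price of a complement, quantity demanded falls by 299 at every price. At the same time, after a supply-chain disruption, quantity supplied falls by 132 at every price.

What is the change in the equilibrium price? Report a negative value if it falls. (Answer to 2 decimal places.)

Initially, 1233 - 6P = 6P - 495, so 1728 = 12P and P = 144, q = 369.
After the shift, demand is qd = 934 - 6P and supply is qs = 6P - 627.
Clearing the new market: 934 - 6P = 6P - 627, so P = 1561/12 ≈ 130.0833 and q = 153.5.
ΔP = 130.0833 − 144 = -13.92.

-13.92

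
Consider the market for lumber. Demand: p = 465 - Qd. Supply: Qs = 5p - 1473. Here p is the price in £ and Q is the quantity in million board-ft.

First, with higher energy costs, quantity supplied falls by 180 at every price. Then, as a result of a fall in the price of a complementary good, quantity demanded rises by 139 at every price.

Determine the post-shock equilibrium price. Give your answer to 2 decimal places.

Before the shock: 465 - p = 5p - 1473 ⇒ 1938 = 6p ⇒ p = 323, Q = 142.
The shock moves the curves to Qd = 604 - p and Qs = 5p - 1653.
New equilibrium: 604 - p = 5p - 1653 ⇒ 2257 = 6p ⇒ p = 2257/6 ≈ 376.1667, Q = 1367/6 ≈ 227.8333.

376.17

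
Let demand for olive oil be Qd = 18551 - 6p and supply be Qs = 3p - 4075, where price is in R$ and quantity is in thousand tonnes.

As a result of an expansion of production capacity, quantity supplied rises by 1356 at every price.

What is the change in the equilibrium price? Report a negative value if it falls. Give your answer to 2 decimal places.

-150.67

Original equilibrium: 18551 - 6p = 3p - 4075 gives 22626 = 9p, so p = 2514 and Q = 3467.
After the shift, demand is Qd = 18551 - 6p and supply is Qs = 3p - 2719.
Equate the new curves: 18551 - 6p = 3p - 2719, giving 21270 = 9p, p = 7090/3 ≈ 2363.3333, Q = 4371.
Δp = 2363.3333 − 2514 = -150.67.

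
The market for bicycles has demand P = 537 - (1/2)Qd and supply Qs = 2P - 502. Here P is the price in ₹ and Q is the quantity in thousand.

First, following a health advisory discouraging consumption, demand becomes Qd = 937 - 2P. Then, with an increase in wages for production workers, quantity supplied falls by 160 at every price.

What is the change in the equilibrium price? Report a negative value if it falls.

Initially, 1074 - 2P = 2P - 502, so 1576 = 4P and P = 394, Q = 286.
After the shift, demand is Qd = 937 - 2P and supply is Qs = 2P - 662.
New equilibrium: 937 - 2P = 2P - 662 ⇒ 1599 = 4P ⇒ P = 399.75, Q = 137.5.
ΔP = 399.75 − 394 = +5.75.

+5.75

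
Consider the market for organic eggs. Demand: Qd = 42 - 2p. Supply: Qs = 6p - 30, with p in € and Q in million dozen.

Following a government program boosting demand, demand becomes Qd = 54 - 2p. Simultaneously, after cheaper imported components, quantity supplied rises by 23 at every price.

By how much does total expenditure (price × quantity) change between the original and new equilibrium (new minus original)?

+79.46875

Solve the original market: 42 - 2p = 6p - 30, hence p = 9 and Q = 24.
The shock moves the curves to Qd = 54 - 2p and Qs = 6p - 7.
Equate the new curves: 54 - 2p = 6p - 7, giving 61 = 8p, p = 7.625, Q = 38.75.
Expenditure moves from 9×24 = 216 to 7.625×38.75 = 295.46875; change = +79.46875.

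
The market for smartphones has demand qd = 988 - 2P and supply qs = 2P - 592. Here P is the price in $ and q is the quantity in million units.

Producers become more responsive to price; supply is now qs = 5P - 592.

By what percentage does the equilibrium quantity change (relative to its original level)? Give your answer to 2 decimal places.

+171.00

Original equilibrium: 988 - 2P = 2P - 592 gives 1580 = 4P, so P = 395 and q = 198.
After the shift, demand is qd = 988 - 2P and supply is qs = 5P - 592.
New equilibrium: 988 - 2P = 5P - 592 ⇒ 1580 = 7P ⇒ P = 1580/7 ≈ 225.7143, q = 3756/7 ≈ 536.5714.
%Δq = (536.5714 − 198) / 198 × 100 = +171.00%.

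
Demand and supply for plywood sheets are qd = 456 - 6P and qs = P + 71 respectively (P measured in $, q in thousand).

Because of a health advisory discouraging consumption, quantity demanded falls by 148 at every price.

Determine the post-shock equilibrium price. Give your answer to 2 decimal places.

Before the shock: 456 - 6P = P + 71 ⇒ 385 = 7P ⇒ P = 55, q = 126.
The new curves are qd = 308 - 6P (demand) and qs = P + 71 (supply).
Setting them equal: 308 - 6P = P + 71 → 237 = 7P, so P = 237/7 ≈ 33.8571 and q = 734/7 ≈ 104.8571.

33.86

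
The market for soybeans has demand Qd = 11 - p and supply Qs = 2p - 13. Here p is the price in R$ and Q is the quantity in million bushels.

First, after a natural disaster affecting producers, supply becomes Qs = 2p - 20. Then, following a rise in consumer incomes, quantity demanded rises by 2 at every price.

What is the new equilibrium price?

11

Initially, 11 - p = 2p - 13, so 24 = 3p and p = 8, Q = 3.
The new curves are Qd = 13 - p (demand) and Qs = 2p - 20 (supply).
Setting them equal: 13 - p = 2p - 20 → 33 = 3p, so p = 11 and Q = 2.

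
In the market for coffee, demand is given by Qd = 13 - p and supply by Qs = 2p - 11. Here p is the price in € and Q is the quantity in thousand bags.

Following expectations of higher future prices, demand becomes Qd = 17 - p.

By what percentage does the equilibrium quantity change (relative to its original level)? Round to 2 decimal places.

+53.33

Original equilibrium: 13 - p = 2p - 11 gives 24 = 3p, so p = 8 and Q = 5.
The shock moves the curves to Qd = 17 - p and Qs = 2p - 11.
Clearing the new market: 17 - p = 2p - 11, so p = 28/3 ≈ 9.3333 and Q = 23/3 ≈ 7.6667.
%ΔQ = (7.6667 − 5) / 5 × 100 = +53.33%.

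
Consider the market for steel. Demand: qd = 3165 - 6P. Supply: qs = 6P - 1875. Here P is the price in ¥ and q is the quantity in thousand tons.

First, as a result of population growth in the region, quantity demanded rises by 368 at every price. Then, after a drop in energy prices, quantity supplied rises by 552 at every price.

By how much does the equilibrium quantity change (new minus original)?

Solve the original market: 3165 - 6P = 6P - 1875, hence P = 420 and q = 645.
With the change applied: demand qd = 3533 - 6P, supply qs = 6P - 1323.
Clearing the new market: 3533 - 6P = 6P - 1323, so P = 1214/3 ≈ 404.6667 and q = 1105.
Δq = 1105 − 645 = +460.

+460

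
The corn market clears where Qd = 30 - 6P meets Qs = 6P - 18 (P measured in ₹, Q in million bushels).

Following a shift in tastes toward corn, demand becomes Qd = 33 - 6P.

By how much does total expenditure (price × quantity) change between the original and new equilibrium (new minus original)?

+7.875

Original equilibrium: 30 - 6P = 6P - 18 gives 48 = 12P, so P = 4 and Q = 6.
The shock moves the curves to Qd = 33 - 6P and Qs = 6P - 18.
Equate the new curves: 33 - 6P = 6P - 18, giving 51 = 12P, P = 4.25, Q = 7.5.
Expenditure moves from 4×6 = 24 to 4.25×7.5 = 31.875; change = +7.875.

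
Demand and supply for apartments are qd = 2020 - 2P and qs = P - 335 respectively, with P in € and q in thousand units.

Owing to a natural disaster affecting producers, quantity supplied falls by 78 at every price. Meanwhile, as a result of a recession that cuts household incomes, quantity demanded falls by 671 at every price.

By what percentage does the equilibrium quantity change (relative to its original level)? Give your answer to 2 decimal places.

Initially, 2020 - 2P = P - 335, so 2355 = 3P and P = 785, q = 450.
After the shift, demand is qd = 1349 - 2P and supply is qs = P - 413.
New equilibrium: 1349 - 2P = P - 413 ⇒ 1762 = 3P ⇒ P = 1762/3 ≈ 587.3333, q = 523/3 ≈ 174.3333.
%Δq = (174.3333 − 450) / 450 × 100 = -61.26%.

-61.26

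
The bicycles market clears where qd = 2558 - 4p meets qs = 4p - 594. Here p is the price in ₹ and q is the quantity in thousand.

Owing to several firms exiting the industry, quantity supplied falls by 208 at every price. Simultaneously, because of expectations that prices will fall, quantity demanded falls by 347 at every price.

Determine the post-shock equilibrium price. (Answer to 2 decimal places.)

376.63

Initially, 2558 - 4p = 4p - 594, so 3152 = 8p and p = 394, q = 982.
With the change applied: demand qd = 2211 - 4p, supply qs = 4p - 802.
Equate the new curves: 2211 - 4p = 4p - 802, giving 3013 = 8p, p = 376.625, q = 704.5.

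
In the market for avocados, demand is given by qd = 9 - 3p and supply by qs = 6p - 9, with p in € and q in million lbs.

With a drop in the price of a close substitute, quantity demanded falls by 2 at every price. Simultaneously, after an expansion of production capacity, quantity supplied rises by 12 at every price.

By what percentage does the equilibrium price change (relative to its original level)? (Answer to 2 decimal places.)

-77.78

Before the shock: 9 - 3p = 6p - 9 ⇒ 18 = 9p ⇒ p = 2, q = 3.
After the shift, demand is qd = 7 - 3p and supply is qs = 6p + 3.
Equate the new curves: 7 - 3p = 6p + 3, giving 4 = 9p, p = 4/9 ≈ 0.4444, q = 17/3 ≈ 5.6667.
%Δp = (0.4444 − 2) / 2 × 100 = -77.78%.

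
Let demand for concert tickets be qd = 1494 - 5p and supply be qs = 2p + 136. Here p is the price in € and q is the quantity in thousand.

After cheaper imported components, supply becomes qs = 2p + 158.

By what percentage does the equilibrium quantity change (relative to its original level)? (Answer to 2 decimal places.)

Original equilibrium: 1494 - 5p = 2p + 136 gives 1358 = 7p, so p = 194 and q = 524.
After the shift, demand is qd = 1494 - 5p and supply is qs = 2p + 158.
Setting them equal: 1494 - 5p = 2p + 158 → 1336 = 7p, so p = 1336/7 ≈ 190.8571 and q = 3778/7 ≈ 539.7143.
%Δq = (539.7143 − 524) / 524 × 100 = +3.00%.

+3.00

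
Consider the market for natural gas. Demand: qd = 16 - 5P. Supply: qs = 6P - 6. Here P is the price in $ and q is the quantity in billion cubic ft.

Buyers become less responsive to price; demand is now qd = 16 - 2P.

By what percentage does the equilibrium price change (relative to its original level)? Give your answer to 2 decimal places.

+37.50

Original equilibrium: 16 - 5P = 6P - 6 gives 22 = 11P, so P = 2 and q = 6.
After the shift, demand is qd = 16 - 2P and supply is qs = 6P - 6.
Equate the new curves: 16 - 2P = 6P - 6, giving 22 = 8P, P = 2.75, q = 10.5.
%ΔP = (2.75 − 2) / 2 × 100 = +37.50%.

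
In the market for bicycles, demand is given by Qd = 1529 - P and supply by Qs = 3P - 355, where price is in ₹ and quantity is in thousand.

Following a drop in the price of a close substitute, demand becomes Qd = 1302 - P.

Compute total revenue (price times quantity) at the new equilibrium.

367750.4375

Before the shock: 1529 - P = 3P - 355 ⇒ 1884 = 4P ⇒ P = 471, Q = 1058.
After the shift, demand is Qd = 1302 - P and supply is Qs = 3P - 355.
Equate the new curves: 1302 - P = 3P - 355, giving 1657 = 4P, P = 414.25, Q = 887.75.
New expenditure = 414.25 × 887.75 = 367750.4375.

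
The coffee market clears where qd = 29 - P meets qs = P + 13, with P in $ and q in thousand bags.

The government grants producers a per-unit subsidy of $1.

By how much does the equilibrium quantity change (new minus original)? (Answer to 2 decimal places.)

+0.50

Original equilibrium: 29 - P = P + 13 gives 16 = 2P, so P = 8 and q = 21.
Since sellers receive the price plus the subsidy, the effective supply curve becomes qs = P + 14.
Equate the new curves: 29 - P = P + 14, giving 15 = 2P, P = 7.5, q = 21.5.
Δq = 21.5 − 21 = +0.50.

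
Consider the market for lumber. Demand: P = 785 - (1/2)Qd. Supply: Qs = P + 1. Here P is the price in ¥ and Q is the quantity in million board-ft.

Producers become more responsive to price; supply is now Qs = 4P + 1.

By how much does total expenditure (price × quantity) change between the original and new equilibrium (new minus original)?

Solve the original market: 1570 - 2P = P + 1, hence P = 523 and Q = 524.
The shock moves the curves to Qd = 1570 - 2P and Qs = 4P + 1.
New equilibrium: 1570 - 2P = 4P + 1 ⇒ 1569 = 6P ⇒ P = 261.5, Q = 1047.
Expenditure moves from 523×524 = 274052 to 261.5×1047 = 273790.5; change = -261.5.

-261.5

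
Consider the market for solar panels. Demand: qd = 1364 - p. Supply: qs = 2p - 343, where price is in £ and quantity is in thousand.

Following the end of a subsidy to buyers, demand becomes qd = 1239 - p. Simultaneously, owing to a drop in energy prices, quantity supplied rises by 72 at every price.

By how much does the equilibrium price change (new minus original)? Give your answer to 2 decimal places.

-65.67

Initially, 1364 - p = 2p - 343, so 1707 = 3p and p = 569, q = 795.
After the shift, demand is qd = 1239 - p and supply is qs = 2p - 271.
Setting them equal: 1239 - p = 2p - 271 → 1510 = 3p, so p = 1510/3 ≈ 503.3333 and q = 2207/3 ≈ 735.6667.
Δp = 503.3333 − 569 = -65.67.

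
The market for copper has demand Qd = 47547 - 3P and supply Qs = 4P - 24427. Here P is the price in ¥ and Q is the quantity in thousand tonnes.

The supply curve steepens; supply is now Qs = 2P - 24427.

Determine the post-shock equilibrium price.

14394.8

Solve the original market: 47547 - 3P = 4P - 24427, hence P = 10282 and Q = 16701.
The shock moves the curves to Qd = 47547 - 3P and Qs = 2P - 24427.
New equilibrium: 47547 - 3P = 2P - 24427 ⇒ 71974 = 5P ⇒ P = 14394.8, Q = 4362.6.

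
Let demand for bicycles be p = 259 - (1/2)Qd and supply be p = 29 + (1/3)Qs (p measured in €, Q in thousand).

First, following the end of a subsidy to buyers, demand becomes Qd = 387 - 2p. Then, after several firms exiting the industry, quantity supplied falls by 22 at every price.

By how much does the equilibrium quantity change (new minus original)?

-87.4

Solve the original market: 518 - 2p = 3p - 87, hence p = 121 and Q = 276.
The new curves are Qd = 387 - 2p (demand) and Qs = 3p - 109 (supply).
Equate the new curves: 387 - 2p = 3p - 109, giving 496 = 5p, p = 99.2, Q = 188.6.
ΔQ = 188.6 − 276 = -87.4.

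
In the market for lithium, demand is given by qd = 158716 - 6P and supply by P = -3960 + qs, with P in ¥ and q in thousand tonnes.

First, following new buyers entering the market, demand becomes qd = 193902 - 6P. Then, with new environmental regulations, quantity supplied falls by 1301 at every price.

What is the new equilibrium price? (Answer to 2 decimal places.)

Before the shock: 158716 - 6P = P + 3960 ⇒ 154756 = 7P ⇒ P = 22108, q = 26068.
The new curves are qd = 193902 - 6P (demand) and qs = P + 2659 (supply).
Clearing the new market: 193902 - 6P = P + 2659, so P = 191243/7 ≈ 27320.4286 and q = 209856/7 ≈ 29979.4286.

27320.43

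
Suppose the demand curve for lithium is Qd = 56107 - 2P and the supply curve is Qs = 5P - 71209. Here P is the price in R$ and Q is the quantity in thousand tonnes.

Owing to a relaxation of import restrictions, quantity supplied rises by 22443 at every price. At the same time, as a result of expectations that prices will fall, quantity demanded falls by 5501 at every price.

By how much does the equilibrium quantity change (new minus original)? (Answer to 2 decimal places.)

+2483.00

Before the shock: 56107 - 2P = 5P - 71209 ⇒ 127316 = 7P ⇒ P = 18188, Q = 19731.
After the shift, demand is Qd = 50606 - 2P and supply is Qs = 5P - 48766.
Equate the new curves: 50606 - 2P = 5P - 48766, giving 99372 = 7P, P = 14196, Q = 22214.
ΔQ = 22214 − 19731 = +2483.00.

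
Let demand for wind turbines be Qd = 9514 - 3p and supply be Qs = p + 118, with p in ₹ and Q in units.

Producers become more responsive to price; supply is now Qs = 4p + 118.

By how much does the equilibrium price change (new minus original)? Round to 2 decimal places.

-1006.71

Original equilibrium: 9514 - 3p = p + 118 gives 9396 = 4p, so p = 2349 and Q = 2467.
After the shift, demand is Qd = 9514 - 3p and supply is Qs = 4p + 118.
New equilibrium: 9514 - 3p = 4p + 118 ⇒ 9396 = 7p ⇒ p = 9396/7 ≈ 1342.2857, Q = 38410/7 ≈ 5487.1429.
Δp = 1342.2857 − 2349 = -1006.71.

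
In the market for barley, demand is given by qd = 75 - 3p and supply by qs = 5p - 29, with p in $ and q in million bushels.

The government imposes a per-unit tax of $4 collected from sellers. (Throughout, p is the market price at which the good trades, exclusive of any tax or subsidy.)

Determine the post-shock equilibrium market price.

Before the shock: 75 - 3p = 5p - 29 ⇒ 104 = 8p ⇒ p = 13, q = 36.
Since sellers keep the price net of the tax, the effective supply curve becomes qs = 5p - 49.
New equilibrium: 75 - 3p = 5p - 49 ⇒ 124 = 8p ⇒ p = 15.5, q = 28.5.

15.5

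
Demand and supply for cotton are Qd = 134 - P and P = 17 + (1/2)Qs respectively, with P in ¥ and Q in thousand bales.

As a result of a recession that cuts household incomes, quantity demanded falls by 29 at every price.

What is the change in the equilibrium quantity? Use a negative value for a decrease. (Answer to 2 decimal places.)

-19.33

Original equilibrium: 134 - P = 2P - 34 gives 168 = 3P, so P = 56 and Q = 78.
The shock moves the curves to Qd = 105 - P and Qs = 2P - 34.
Setting them equal: 105 - P = 2P - 34 → 139 = 3P, so P = 139/3 ≈ 46.3333 and Q = 176/3 ≈ 58.6667.
ΔQ = 58.6667 − 78 = -19.33.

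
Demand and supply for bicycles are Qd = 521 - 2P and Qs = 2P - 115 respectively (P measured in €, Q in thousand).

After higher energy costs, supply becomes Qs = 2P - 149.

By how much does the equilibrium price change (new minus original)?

+8.5

Initially, 521 - 2P = 2P - 115, so 636 = 4P and P = 159, Q = 203.
The new curves are Qd = 521 - 2P (demand) and Qs = 2P - 149 (supply).
Setting them equal: 521 - 2P = 2P - 149 → 670 = 4P, so P = 167.5 and Q = 186.
ΔP = 167.5 − 159 = +8.5.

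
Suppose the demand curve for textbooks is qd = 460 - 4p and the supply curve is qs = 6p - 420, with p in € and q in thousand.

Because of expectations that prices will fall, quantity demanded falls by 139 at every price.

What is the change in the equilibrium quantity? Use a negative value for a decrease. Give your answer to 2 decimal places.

-83.40

Original equilibrium: 460 - 4p = 6p - 420 gives 880 = 10p, so p = 88 and q = 108.
After the shift, demand is qd = 321 - 4p and supply is qs = 6p - 420.
Equate the new curves: 321 - 4p = 6p - 420, giving 741 = 10p, p = 74.1, q = 24.6.
Δq = 24.6 − 108 = -83.40.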